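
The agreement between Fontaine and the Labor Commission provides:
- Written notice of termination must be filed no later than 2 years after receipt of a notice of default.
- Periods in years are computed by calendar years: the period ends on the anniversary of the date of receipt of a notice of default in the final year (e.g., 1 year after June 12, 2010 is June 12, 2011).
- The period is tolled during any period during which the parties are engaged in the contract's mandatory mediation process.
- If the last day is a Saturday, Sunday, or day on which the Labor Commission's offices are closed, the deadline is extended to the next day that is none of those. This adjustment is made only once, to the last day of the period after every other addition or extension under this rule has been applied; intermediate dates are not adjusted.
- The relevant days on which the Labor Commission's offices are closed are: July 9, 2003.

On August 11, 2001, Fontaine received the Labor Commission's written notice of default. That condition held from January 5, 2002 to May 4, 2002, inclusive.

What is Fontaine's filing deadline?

2 years after August 11, 2001 is August 11, 2003.
From January 5, 2002 through May 4, 2002 inclusive is 120 days; tolling adds 120 days: August 11, 2003 + 120 days = December 9, 2003.
December 9, 2003 is a Tuesday and not a day on which the Labor Commission's offices are closed, so no extension applies.

December 9, 2003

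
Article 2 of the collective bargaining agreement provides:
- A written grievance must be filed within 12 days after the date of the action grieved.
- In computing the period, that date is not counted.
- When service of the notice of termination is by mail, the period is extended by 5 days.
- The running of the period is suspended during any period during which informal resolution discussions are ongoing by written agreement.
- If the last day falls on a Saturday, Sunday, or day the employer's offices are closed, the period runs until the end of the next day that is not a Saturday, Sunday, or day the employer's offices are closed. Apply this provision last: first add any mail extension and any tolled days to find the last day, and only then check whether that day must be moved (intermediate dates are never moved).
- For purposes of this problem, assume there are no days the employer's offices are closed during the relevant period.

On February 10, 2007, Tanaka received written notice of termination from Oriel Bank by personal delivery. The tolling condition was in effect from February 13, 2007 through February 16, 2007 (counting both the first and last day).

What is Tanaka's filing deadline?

February 26, 2007

12 days after February 10, 2007 is February 22, 2007.
Service was not by mail, so no mail extension applies.
From February 13, 2007 through February 16, 2007 inclusive is 4 days; tolling adds 4 days: February 22, 2007 + 4 days = February 26, 2007.
February 26, 2007 is a Monday and not a day the employer's offices are closed, so no extension applies.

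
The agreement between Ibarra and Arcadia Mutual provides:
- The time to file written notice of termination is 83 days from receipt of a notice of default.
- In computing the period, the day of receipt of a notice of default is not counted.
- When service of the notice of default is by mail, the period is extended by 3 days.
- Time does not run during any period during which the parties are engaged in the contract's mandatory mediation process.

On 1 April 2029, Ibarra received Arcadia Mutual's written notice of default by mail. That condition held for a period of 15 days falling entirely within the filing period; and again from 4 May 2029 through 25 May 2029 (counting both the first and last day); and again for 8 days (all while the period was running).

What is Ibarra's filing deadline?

August 10, 2029

83 days after 1 April 2029 is June 23, 2029.
Service was by mail, adding 3 days: June 23, 2029 + 3 days = June 26, 2029.
Tolling adds 15 days: June 26, 2029 + 15 days = July 11, 2029.
From May 4, 2029 through May 25, 2029 inclusive is 22 days; tolling adds 22 days: July 11, 2029 + 22 days = August 2, 2029.
Tolling adds 8 days: August 2, 2029 + 8 days = August 10, 2029.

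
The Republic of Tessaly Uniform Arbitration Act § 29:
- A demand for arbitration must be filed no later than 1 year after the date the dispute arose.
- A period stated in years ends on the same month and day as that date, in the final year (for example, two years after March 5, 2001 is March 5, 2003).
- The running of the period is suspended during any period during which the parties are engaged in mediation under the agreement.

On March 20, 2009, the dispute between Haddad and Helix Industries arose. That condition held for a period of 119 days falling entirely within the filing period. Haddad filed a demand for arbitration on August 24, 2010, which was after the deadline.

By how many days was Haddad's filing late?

1 year after March 20, 2009 is March 20, 2010.
Tolling adds 119 days: March 20, 2010 + 119 days = July 17, 2010.
The deadline is July 17, 2010; from July 17, 2010 to August 24, 2010 is 38 days.

38 days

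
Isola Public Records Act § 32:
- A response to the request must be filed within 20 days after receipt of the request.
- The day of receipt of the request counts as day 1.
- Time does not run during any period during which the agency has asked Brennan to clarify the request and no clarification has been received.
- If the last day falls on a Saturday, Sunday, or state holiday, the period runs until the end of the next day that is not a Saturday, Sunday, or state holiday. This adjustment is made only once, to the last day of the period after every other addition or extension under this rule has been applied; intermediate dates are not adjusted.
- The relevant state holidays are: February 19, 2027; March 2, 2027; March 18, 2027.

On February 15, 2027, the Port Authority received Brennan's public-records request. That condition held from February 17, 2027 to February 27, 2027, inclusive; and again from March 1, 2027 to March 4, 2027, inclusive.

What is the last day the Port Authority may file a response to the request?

March 22, 2027

Counting February 15, 2027 as day 1, day 20 is March 6, 2027.
From February 17, 2027 through February 27, 2027 inclusive is 11 days; tolling adds 11 days: March 6, 2027 + 11 days = March 17, 2027.
From March 1, 2027 through March 4, 2027 inclusive is 4 days; tolling adds 4 days: March 17, 2027 + 4 days = March 21, 2027.
March 21, 2027 is Sunday. The next qualifying day is March 22, 2027.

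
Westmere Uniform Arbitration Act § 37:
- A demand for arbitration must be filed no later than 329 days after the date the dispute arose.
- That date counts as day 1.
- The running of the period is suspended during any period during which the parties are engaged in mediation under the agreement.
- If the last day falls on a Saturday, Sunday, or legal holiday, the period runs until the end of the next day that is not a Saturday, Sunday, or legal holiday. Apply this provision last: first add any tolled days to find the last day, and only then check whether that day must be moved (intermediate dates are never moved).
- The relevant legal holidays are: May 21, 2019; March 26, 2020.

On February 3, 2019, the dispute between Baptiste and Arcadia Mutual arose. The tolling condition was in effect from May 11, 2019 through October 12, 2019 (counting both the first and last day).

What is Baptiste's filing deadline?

Counting February 3, 2019 as day 1, day 329 is December 28, 2019.
From May 11, 2019 through October 12, 2019 inclusive is 155 days; tolling adds 155 days: December 28, 2019 + 155 days = May 31, 2020.
May 31, 2020 is Sunday. The next qualifying day is June 1, 2020.

June 1, 2020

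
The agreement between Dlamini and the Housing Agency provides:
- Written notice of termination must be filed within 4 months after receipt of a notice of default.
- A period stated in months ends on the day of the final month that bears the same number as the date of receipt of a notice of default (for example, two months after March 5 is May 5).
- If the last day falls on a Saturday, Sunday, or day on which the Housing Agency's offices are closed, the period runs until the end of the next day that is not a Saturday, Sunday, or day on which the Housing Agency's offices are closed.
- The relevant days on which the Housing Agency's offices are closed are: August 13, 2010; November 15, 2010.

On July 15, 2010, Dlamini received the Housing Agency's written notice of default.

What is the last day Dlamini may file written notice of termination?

4 months after July 15, 2010 is November 15, 2010.
November 15, 2010 is a listed holiday. The next qualifying day is November 16, 2010.

November 16, 2010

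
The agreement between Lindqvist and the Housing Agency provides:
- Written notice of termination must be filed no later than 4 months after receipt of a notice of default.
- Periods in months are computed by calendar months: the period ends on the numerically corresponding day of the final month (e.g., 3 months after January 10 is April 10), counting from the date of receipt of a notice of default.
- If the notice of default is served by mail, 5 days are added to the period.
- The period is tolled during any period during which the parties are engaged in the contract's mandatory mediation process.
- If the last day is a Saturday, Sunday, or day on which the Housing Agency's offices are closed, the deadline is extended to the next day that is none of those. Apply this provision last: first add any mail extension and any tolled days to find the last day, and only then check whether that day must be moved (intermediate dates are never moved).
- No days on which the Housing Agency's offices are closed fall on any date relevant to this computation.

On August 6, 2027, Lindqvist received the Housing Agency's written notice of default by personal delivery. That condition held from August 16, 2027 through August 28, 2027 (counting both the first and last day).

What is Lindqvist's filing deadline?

4 months after August 6, 2027 is December 6, 2027.
Service was not by mail, so no mail extension applies.
From August 16, 2027 through August 28, 2027 inclusive is 13 days; tolling adds 13 days: December 6, 2027 + 13 days = December 19, 2027.
December 19, 2027 is Sunday. The next qualifying day is December 20, 2027.

December 20, 2027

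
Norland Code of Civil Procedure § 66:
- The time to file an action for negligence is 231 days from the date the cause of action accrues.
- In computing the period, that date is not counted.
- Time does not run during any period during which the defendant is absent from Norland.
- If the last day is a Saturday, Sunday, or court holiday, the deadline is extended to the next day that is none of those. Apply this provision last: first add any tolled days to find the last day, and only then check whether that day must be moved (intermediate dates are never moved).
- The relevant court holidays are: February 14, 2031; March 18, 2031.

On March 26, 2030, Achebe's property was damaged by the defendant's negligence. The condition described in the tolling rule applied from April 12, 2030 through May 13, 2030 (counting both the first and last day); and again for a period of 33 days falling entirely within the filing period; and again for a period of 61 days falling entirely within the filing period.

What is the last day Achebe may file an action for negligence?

March 19, 2031

231 days after March 26, 2030 is November 12, 2030.
From April 12, 2030 through May 13, 2030 inclusive is 32 days; tolling adds 32 days: November 12, 2030 + 32 days = December 14, 2030.
Tolling adds 33 days: December 14, 2030 + 33 days = January 16, 2031.
Tolling adds 61 days: January 16, 2031 + 61 days = March 18, 2031.
March 18, 2031 is a listed holiday. The next qualifying day is March 19, 2031.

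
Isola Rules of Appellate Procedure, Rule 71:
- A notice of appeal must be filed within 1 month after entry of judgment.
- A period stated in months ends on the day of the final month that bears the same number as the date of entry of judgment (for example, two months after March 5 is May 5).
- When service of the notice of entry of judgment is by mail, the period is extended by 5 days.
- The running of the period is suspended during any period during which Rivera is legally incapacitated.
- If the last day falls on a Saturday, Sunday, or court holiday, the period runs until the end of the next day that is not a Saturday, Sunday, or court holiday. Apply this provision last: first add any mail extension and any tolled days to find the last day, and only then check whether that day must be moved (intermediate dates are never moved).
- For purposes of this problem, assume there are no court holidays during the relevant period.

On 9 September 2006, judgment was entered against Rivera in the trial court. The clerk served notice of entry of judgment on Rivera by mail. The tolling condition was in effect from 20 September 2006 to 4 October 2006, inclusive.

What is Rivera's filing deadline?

1 month after 9 September 2006 is October 9, 2006.
Service was by mail, adding 5 days: October 9, 2006 + 5 days = October 14, 2006.
From September 20, 2006 through October 4, 2006 inclusive is 15 days; tolling adds 15 days: October 14, 2006 + 15 days = October 29, 2006.
October 29, 2006 is Sunday. The next qualifying day is October 30, 2006.

October 30, 2006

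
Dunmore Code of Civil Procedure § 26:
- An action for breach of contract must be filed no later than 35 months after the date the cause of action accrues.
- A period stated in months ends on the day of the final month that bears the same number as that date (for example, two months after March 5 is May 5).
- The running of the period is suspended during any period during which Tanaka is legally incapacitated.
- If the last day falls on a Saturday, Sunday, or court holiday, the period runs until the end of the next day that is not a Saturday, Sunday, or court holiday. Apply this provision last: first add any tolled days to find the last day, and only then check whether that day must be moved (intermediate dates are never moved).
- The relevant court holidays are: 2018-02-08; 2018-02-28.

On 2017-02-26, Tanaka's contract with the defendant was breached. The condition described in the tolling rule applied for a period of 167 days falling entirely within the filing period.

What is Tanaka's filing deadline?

35 months after 2017-02-26 is January 26, 2020.
Tolling adds 167 days: January 26, 2020 + 167 days = July 11, 2020.
July 11, 2020 is Saturday; July 12, 2020 is Sunday. The next qualifying day is July 13, 2020.

July 13, 2020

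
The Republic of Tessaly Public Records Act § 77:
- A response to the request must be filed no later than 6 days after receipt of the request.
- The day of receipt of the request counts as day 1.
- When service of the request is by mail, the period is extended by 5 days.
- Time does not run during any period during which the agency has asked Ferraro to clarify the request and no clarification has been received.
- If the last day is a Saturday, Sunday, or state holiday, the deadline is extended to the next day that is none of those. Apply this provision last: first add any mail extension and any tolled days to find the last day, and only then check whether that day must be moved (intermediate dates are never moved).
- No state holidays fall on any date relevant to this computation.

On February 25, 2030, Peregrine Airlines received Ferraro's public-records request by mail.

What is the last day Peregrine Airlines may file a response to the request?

Counting February 25, 2030 as day 1, day 6 is March 2, 2030.
Service was by mail, adding 5 days: March 2, 2030 + 5 days = March 7, 2030.
March 7, 2030 is a Thursday and not a state holiday, so no extension applies.

March 7, 2030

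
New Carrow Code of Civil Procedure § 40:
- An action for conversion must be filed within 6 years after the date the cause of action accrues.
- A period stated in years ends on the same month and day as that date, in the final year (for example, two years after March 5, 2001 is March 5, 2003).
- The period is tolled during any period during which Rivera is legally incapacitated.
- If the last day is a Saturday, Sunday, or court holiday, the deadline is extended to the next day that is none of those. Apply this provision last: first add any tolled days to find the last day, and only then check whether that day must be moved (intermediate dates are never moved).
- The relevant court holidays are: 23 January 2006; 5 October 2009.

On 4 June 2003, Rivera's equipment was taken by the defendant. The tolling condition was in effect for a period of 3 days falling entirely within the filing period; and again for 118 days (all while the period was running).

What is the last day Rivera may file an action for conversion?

6 years after 4 June 2003 is June 4, 2009.
Tolling adds 3 days: June 4, 2009 + 3 days = June 7, 2009.
Tolling adds 118 days: June 7, 2009 + 118 days = October 3, 2009.
October 3, 2009 is Saturday; October 4, 2009 is Sunday; October 5, 2009 is a listed holiday. The next qualifying day is October 6, 2009.

October 6, 2009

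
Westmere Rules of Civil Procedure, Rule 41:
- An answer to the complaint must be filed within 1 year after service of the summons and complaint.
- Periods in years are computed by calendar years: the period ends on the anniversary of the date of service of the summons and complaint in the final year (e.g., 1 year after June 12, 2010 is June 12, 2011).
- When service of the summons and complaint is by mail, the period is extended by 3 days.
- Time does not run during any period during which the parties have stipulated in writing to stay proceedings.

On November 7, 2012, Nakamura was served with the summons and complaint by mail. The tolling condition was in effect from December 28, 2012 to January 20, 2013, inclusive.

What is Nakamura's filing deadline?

December 4, 2013

1 year after November 7, 2012 is November 7, 2013.
Service was by mail, adding 3 days: November 7, 2013 + 3 days = November 10, 2013.
From December 28, 2012 through January 20, 2013 inclusive is 24 days; tolling adds 24 days: November 10, 2013 + 24 days = December 4, 2013.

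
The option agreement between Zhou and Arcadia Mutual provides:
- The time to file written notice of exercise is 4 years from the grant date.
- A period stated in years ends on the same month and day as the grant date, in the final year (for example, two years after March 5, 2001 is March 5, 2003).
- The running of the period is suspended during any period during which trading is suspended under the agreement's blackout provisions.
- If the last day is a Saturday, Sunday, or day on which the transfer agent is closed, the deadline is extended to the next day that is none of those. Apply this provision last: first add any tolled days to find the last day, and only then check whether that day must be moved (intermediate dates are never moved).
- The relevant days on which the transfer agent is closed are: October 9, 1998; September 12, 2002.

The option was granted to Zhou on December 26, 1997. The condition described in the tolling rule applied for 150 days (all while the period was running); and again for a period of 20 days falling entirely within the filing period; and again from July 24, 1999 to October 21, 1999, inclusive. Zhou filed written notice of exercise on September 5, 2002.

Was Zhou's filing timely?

Yes

4 years after December 26, 1997 is December 26, 2001.
Tolling adds 150 days: December 26, 2001 + 150 days = May 25, 2002.
Tolling adds 20 days: May 25, 2002 + 20 days = June 14, 2002.
From July 24, 1999 through October 21, 1999 inclusive is 90 days; tolling adds 90 days: June 14, 2002 + 90 days = September 12, 2002.
September 12, 2002 is a listed holiday. The next qualifying day is September 13, 2002.
The deadline is September 13, 2002; the filing on September 5, 2002 is on or before that date.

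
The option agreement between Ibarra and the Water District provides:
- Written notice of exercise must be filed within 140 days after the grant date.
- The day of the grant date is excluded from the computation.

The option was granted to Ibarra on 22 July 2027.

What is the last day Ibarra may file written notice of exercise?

140 days after 22 July 2027 is December 9, 2027.

December 9, 2027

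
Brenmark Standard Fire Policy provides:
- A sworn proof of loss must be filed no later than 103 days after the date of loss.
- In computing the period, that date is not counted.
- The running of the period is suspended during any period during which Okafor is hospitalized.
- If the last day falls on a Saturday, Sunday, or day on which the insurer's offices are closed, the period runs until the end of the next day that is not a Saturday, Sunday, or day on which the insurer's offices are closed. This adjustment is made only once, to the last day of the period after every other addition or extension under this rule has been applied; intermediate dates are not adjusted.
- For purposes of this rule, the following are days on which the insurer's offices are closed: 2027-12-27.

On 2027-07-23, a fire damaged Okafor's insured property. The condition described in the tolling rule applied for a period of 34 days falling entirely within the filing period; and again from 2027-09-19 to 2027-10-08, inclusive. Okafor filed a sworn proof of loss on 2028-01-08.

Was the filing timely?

No

103 days after 2027-07-23 is November 3, 2027.
Tolling adds 34 days: November 3, 2027 + 34 days = December 7, 2027.
From September 19, 2027 through October 8, 2027 inclusive is 20 days; tolling adds 20 days: December 7, 2027 + 20 days = December 27, 2027.
December 27, 2027 is a listed holiday. The next qualifying day is December 28, 2027.
The deadline is December 28, 2027; the filing on January 8, 2028 is after that date.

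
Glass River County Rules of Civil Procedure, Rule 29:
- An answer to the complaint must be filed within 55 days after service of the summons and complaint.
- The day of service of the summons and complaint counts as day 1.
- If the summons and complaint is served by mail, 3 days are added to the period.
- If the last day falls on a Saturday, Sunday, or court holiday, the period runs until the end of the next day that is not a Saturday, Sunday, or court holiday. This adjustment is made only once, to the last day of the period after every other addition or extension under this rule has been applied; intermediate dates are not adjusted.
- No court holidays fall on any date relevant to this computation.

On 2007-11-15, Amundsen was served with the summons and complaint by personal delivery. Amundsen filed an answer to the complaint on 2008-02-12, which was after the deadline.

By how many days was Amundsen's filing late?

Counting 2007-11-15 as day 1, day 55 is January 8, 2008.
Service was not by mail, so no mail extension applies.
January 8, 2008 is a Tuesday and not a court holiday, so no extension applies.
The deadline is January 8, 2008; from January 8, 2008 to February 12, 2008 is 35 days.

35 days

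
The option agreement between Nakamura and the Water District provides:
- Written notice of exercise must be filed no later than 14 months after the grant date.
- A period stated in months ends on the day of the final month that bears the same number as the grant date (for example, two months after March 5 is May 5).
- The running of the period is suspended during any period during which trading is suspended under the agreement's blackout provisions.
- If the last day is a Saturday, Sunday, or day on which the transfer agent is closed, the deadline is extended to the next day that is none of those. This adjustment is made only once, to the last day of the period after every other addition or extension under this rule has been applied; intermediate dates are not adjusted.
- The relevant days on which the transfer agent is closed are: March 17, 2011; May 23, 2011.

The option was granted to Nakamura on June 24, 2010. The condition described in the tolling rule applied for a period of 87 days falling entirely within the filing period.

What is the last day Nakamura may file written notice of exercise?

November 21, 2011

14 months after June 24, 2010 is August 24, 2011.
Tolling adds 87 days: August 24, 2011 + 87 days = November 19, 2011.
November 19, 2011 is Saturday; November 20, 2011 is Sunday. The next qualifying day is November 21, 2011.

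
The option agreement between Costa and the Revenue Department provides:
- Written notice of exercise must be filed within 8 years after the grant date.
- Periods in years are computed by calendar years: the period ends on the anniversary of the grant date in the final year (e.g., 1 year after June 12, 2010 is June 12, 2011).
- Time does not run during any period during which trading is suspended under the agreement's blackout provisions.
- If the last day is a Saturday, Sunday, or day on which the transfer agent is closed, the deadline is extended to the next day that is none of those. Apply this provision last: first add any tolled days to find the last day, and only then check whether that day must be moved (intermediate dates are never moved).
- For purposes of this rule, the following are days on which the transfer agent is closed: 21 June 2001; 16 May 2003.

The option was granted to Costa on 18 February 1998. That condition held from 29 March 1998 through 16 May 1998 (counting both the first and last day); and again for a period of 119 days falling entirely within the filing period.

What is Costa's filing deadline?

8 years after 18 February 1998 is February 18, 2006.
From March 29, 1998 through May 16, 1998 inclusive is 49 days; tolling adds 49 days: February 18, 2006 + 49 days = April 8, 2006.
Tolling adds 119 days: April 8, 2006 + 119 days = August 5, 2006.
August 5, 2006 is Saturday; August 6, 2006 is Sunday. The next qualifying day is August 7, 2006.

August 7, 2006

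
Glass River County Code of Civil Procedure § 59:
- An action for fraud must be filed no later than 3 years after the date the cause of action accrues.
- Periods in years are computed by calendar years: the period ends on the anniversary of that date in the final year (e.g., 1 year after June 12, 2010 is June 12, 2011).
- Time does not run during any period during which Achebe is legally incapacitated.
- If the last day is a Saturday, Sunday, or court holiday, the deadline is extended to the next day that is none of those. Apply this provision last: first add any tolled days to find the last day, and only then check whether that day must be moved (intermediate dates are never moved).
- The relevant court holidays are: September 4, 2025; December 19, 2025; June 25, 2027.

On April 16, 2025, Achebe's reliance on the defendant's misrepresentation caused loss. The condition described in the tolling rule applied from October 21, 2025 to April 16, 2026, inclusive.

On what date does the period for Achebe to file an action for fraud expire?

3 years after April 16, 2025 is April 16, 2028.
From October 21, 2025 through April 16, 2026 inclusive is 178 days; tolling adds 178 days: April 16, 2028 + 178 days = October 11, 2028.
October 11, 2028 is a Wednesday and not a court holiday, so no extension applies.

October 11, 2028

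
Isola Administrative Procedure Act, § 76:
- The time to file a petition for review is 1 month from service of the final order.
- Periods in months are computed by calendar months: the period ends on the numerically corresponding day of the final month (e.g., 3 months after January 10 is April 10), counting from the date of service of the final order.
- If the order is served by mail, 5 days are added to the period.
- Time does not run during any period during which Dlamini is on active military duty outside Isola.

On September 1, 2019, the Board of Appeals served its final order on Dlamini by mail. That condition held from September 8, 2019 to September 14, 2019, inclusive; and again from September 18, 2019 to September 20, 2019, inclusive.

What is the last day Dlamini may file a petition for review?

October 16, 2019

1 month after September 1, 2019 is October 1, 2019.
Service was by mail, adding 5 days: October 1, 2019 + 5 days = October 6, 2019.
From September 8, 2019 through September 14, 2019 inclusive is 7 days; tolling adds 7 days: October 6, 2019 + 7 days = October 13, 2019.
From September 18, 2019 through September 20, 2019 inclusive is 3 days; tolling adds 3 days: October 13, 2019 + 3 days = October 16, 2019.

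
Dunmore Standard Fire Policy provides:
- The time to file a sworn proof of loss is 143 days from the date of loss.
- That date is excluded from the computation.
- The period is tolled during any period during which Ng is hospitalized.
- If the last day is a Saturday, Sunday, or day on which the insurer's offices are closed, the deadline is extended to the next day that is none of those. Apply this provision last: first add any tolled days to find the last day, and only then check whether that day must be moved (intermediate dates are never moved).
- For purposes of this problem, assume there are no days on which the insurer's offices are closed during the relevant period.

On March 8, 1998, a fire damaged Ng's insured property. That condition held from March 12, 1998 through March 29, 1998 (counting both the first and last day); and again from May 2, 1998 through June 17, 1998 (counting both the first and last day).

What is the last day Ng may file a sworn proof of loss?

October 2, 1998

143 days after March 8, 1998 is July 29, 1998.
From March 12, 1998 through March 29, 1998 inclusive is 18 days; tolling adds 18 days: July 29, 1998 + 18 days = August 16, 1998.
From May 2, 1998 through June 17, 1998 inclusive is 47 days; tolling adds 47 days: August 16, 1998 + 47 days = October 2, 1998.
October 2, 1998 is a Friday and not a day on which the insurer's offices are closed, so no extension applies.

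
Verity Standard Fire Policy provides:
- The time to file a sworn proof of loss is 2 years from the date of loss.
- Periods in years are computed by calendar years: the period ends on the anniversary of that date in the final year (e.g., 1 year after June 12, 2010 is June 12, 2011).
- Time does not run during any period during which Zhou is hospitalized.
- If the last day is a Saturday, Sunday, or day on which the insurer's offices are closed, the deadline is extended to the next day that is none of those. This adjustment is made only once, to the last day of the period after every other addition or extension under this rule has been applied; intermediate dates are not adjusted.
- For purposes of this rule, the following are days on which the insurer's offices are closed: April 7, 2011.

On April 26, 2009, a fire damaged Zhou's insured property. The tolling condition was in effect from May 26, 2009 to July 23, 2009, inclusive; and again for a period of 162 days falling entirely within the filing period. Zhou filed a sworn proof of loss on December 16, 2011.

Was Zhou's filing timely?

2 years after April 26, 2009 is April 26, 2011.
From May 26, 2009 through July 23, 2009 inclusive is 59 days; tolling adds 59 days: April 26, 2011 + 59 days = June 24, 2011.
Tolling adds 162 days: June 24, 2011 + 162 days = December 3, 2011.
December 3, 2011 is Saturday; December 4, 2011 is Sunday. The next qualifying day is December 5, 2011.
The deadline is December 5, 2011; the filing on December 16, 2011 is after that date.

No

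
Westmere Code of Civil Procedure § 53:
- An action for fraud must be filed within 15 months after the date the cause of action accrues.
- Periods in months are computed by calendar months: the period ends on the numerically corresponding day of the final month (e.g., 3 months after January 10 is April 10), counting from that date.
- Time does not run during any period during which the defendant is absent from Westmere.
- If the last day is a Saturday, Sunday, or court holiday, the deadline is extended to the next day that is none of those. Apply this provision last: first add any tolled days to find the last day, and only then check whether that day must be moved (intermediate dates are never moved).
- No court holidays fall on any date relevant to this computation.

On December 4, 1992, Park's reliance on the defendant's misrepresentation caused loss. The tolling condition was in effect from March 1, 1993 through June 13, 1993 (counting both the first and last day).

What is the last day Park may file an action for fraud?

June 17, 1994

15 months after December 4, 1992 is March 4, 1994.
From March 1, 1993 through June 13, 1993 inclusive is 105 days; tolling adds 105 days: March 4, 1994 + 105 days = June 17, 1994.
June 17, 1994 is a Friday and not a court holiday, so no extension applies.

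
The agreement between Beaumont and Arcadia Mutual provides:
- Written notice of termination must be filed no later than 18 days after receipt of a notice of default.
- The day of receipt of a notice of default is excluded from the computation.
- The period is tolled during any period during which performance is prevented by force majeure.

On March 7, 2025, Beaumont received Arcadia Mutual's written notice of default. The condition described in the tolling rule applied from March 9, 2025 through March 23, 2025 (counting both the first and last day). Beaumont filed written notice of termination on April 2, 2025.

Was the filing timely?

Yes

18 days after March 7, 2025 is March 25, 2025.
From March 9, 2025 through March 23, 2025 inclusive is 15 days; tolling adds 15 days: March 25, 2025 + 15 days = April 9, 2025.
The deadline is April 9, 2025; the filing on April 2, 2025 is on or before that date.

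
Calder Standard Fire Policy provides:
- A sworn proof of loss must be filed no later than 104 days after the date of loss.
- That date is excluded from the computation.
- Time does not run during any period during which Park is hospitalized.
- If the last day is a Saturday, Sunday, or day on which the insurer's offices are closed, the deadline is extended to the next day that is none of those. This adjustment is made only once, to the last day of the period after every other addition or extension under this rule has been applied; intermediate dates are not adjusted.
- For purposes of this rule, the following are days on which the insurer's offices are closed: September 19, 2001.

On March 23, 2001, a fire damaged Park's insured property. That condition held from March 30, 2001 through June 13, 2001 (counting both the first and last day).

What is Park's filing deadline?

September 20, 2001

104 days after March 23, 2001 is July 5, 2001.
From March 30, 2001 through June 13, 2001 inclusive is 76 days; tolling adds 76 days: July 5, 2001 + 76 days = September 19, 2001.
September 19, 2001 is a listed holiday. The next qualifying day is September 20, 2001.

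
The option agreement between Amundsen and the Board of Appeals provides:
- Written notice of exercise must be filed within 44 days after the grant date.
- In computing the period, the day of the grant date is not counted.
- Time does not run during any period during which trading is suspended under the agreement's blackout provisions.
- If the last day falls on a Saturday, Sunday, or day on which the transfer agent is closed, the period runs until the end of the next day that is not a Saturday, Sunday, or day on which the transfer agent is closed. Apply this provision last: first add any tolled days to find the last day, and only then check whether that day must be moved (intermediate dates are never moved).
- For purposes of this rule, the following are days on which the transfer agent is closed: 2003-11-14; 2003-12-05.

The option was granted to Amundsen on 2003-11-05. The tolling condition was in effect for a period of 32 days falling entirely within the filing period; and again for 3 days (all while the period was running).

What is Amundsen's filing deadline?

44 days after 2003-11-05 is December 19, 2003.
Tolling adds 32 days: December 19, 2003 + 32 days = January 20, 2004.
Tolling adds 3 days: January 20, 2004 + 3 days = January 23, 2004.
January 23, 2004 is a Friday and not a day on which the transfer agent is closed, so no extension applies.

January 23, 2004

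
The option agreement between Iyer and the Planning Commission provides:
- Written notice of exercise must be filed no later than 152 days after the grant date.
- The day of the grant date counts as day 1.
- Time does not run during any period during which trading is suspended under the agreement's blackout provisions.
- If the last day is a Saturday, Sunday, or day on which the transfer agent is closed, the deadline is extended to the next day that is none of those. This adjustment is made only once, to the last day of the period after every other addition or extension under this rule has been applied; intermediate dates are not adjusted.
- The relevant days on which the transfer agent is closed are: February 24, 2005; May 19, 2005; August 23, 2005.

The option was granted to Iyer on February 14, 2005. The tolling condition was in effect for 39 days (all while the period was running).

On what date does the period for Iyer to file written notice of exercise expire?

Counting February 14, 2005 as day 1, day 152 is July 15, 2005.
Tolling adds 39 days: July 15, 2005 + 39 days = August 23, 2005.
August 23, 2005 is a listed holiday. The next qualifying day is August 24, 2005.

August 24, 2005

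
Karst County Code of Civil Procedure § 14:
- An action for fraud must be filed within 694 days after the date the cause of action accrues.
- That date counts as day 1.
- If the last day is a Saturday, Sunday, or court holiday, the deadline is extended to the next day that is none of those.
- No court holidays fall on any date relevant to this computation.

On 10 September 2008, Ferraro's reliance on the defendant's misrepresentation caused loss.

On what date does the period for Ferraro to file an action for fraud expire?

August 4, 2010

Counting 10 September 2008 as day 1, day 694 is August 4, 2010.
August 4, 2010 is a Wednesday and not a court holiday, so no extension applies.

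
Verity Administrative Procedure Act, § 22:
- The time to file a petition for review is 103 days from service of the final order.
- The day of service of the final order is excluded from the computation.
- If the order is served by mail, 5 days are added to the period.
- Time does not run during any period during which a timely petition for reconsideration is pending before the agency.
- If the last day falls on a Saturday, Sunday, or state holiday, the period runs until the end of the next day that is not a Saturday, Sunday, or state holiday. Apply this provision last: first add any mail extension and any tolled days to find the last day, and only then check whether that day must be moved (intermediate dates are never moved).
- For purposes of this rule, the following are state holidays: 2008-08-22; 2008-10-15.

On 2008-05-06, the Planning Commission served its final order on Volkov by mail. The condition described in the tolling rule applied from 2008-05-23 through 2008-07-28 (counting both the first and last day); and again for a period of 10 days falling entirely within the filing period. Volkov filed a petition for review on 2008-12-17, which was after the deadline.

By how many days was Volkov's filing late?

40 days

103 days after 2008-05-06 is August 17, 2008.
Service was by mail, adding 5 days: August 17, 2008 + 5 days = August 22, 2008.
From May 23, 2008 through July 28, 2008 inclusive is 67 days; tolling adds 67 days: August 22, 2008 + 67 days = October 28, 2008.
Tolling adds 10 days: October 28, 2008 + 10 days = November 7, 2008.
November 7, 2008 is a Friday and not a state holiday, so no extension applies.
The deadline is November 7, 2008; from November 7, 2008 to December 17, 2008 is 40 days.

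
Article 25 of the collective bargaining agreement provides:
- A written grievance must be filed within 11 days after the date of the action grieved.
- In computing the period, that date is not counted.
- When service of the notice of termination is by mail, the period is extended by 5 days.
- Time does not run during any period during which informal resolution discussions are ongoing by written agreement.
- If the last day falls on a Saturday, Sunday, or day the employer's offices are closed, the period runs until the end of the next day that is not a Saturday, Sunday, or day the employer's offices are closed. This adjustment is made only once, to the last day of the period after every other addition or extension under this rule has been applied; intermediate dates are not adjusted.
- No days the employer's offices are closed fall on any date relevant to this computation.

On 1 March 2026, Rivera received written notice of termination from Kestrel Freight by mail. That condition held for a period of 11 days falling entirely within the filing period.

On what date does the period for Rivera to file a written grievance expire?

March 30, 2026

11 days after 1 March 2026 is March 12, 2026.
Service was by mail, adding 5 days: March 12, 2026 + 5 days = March 17, 2026.
Tolling adds 11 days: March 17, 2026 + 11 days = March 28, 2026.
March 28, 2026 is Saturday; March 29, 2026 is Sunday. The next qualifying day is March 30, 2026.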